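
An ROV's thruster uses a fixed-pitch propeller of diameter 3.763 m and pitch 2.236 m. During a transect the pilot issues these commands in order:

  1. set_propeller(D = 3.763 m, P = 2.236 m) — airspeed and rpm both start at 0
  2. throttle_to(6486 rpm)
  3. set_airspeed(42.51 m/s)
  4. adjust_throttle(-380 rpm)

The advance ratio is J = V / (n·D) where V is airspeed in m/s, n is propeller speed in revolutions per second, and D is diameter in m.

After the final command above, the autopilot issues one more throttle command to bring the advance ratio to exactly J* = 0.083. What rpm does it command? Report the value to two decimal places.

set_propeller: D = 3.763 m, P = 2.236 m (p = P/D = 0.594207); state ← (V=0, rpm=0)
throttle_to(6486): rpm ← 6486
set_airspeed(42.51): V ← 42.51 m/s
adjust_throttle(-380): rpm ← 6486 -380 = 6106
final state: V = 42.51 m/s, rpm = 6106 → n = rpm/60 = 101.766667 rev/s
target J* = 0.083; solve J* = V/(n·D) for n: n = V/(J*·D) = 42.51/(0.083 × 3.763) = 136.106477 rev/s
rpm = 60·n = 8166.388648

rpm = 8166.39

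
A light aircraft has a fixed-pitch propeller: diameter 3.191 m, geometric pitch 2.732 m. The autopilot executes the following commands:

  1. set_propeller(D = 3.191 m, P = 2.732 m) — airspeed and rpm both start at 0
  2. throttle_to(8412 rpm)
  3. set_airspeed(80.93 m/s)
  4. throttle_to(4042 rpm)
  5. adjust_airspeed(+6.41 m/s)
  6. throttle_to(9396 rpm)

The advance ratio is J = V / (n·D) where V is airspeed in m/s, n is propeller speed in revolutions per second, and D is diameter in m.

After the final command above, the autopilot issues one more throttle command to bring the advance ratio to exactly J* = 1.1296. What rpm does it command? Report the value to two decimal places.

rpm = 1453.83

set_propeller: D = 3.191 m, P = 2.732 m (p = P/D = 0.856158); state ← (V=0, rpm=0)
throttle_to(8412): rpm ← 8412
set_airspeed(80.93): V ← 80.93 m/s
throttle_to(4042): rpm ← 4042
adjust_airspeed(+6.41): V ← 80.93 +6.41 = 87.34 m/s
throttle_to(9396): rpm ← 9396
final state: V = 87.34 m/s, rpm = 9396 → n = rpm/60 = 156.600000 rev/s
target J* = 1.1296; solve J* = V/(n·D) for n: n = V/(J*·D) = 87.34/(1.1296 × 3.191) = 24.230462 rev/s
rpm = 60·n = 1453.827736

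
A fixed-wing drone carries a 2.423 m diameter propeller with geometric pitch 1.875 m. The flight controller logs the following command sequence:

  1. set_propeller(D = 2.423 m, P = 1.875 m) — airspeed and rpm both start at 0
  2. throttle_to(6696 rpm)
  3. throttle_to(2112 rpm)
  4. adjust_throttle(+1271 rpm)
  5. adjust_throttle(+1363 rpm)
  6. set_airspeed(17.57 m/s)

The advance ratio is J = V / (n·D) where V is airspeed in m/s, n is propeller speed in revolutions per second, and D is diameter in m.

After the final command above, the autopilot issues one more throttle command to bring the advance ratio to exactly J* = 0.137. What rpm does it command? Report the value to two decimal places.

set_propeller: D = 2.423 m, P = 1.875 m (p = P/D = 0.773834); state ← (V=0, rpm=0)
throttle_to(6696): rpm ← 6696
throttle_to(2112): rpm ← 2112
adjust_throttle(+1271): rpm ← 2112 +1271 = 3383
adjust_throttle(+1363): rpm ← 3383 +1363 = 4746
set_airspeed(17.57): V ← 17.57 m/s
final state: V = 17.57 m/s, rpm = 4746 → n = rpm/60 = 79.100000 rev/s
target J* = 0.137; solve J* = V/(n·D) for n: n = V/(J*·D) = 17.57/(0.137 × 2.423) = 52.929499 rev/s
rpm = 60·n = 3175.769918

rpm = 3175.77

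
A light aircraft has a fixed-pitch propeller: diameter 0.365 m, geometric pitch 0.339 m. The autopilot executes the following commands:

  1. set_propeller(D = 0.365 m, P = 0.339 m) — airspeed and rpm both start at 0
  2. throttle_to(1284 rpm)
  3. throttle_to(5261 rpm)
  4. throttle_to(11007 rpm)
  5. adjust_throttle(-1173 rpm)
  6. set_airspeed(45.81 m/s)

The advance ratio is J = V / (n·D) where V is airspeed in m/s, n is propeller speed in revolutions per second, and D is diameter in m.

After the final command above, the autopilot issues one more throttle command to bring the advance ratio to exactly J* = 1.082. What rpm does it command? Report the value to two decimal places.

rpm = 6959.71

set_propeller: D = 0.365 m, P = 0.339 m (p = P/D = 0.928767); state ← (V=0, rpm=0)
throttle_to(1284): rpm ← 1284
throttle_to(5261): rpm ← 5261
throttle_to(11007): rpm ← 11007
adjust_throttle(-1173): rpm ← 11007 -1173 = 9834
set_airspeed(45.81): V ← 45.81 m/s
final state: V = 45.81 m/s, rpm = 9834 → n = rpm/60 = 163.900000 rev/s
target J* = 1.082; solve J* = V/(n·D) for n: n = V/(J*·D) = 45.81/(1.082 × 0.365) = 115.995240 rev/s
rpm = 60·n = 6959.714380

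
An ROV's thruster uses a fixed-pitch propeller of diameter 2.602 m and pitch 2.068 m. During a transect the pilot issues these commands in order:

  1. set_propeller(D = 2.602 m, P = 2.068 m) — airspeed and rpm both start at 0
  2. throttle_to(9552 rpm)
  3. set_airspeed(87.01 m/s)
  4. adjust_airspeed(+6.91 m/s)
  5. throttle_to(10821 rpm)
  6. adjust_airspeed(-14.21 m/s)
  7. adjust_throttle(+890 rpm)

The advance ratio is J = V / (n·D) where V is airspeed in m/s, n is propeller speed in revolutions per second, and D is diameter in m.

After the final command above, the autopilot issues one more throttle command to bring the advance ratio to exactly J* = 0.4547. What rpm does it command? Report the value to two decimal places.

rpm = 4042.33

set_propeller: D = 2.602 m, P = 2.068 m (p = P/D = 0.794773); state ← (V=0, rpm=0)
throttle_to(9552): rpm ← 9552
set_airspeed(87.01): V ← 87.01 m/s
adjust_airspeed(+6.91): V ← 87.01 +6.91 = 93.92 m/s
throttle_to(10821): rpm ← 10821
adjust_airspeed(-14.21): V ← 93.92 -14.21 = 79.71 m/s
adjust_throttle(+890): rpm ← 10821 +890 = 11711
final state: V = 79.71 m/s, rpm = 11711 → n = rpm/60 = 195.183333 rev/s
target J* = 0.4547; solve J* = V/(n·D) for n: n = V/(J*·D) = 79.71/(0.4547 × 2.602) = 67.372174 rev/s
rpm = 60·n = 4042.330450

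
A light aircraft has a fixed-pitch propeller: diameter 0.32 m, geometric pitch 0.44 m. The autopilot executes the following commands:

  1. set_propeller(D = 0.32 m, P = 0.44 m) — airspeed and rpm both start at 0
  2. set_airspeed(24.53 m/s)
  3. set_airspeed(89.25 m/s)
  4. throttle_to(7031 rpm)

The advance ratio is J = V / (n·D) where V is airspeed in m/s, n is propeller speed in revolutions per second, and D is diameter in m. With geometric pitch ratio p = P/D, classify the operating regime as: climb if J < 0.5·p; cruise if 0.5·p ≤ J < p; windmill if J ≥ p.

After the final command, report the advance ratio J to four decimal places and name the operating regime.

J = 2.3801, regime = windmill

set_propeller: D = 0.32 m, P = 0.44 m (p = P/D = 1.375000); state ← (V=0, rpm=0)
set_airspeed(24.53): V ← 24.53 m/s
set_airspeed(89.25): V ← 89.25 m/s
throttle_to(7031): rpm ← 7031
final state: V = 89.25 m/s, rpm = 7031 → n = rpm/60 = 117.183333 rev/s
J = V / (n·D) = 89.25 / (117.183333 × 0.32) = 2.380085
regime bands: climb J<0.6875 | cruise [0.6875, 1.3750) | windmill J≥1.3750
J = 2.3801 → windmill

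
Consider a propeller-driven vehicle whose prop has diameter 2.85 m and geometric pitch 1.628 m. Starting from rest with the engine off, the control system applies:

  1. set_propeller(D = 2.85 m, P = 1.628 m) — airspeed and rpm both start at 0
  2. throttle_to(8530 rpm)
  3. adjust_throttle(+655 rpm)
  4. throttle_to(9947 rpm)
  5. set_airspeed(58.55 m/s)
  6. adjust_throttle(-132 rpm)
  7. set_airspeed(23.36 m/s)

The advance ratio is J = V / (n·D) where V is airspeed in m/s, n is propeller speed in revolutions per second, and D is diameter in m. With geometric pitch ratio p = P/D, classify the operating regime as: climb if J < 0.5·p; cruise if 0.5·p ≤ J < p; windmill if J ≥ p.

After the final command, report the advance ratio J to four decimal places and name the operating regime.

J = 0.0501, regime = climb

set_propeller: D = 2.85 m, P = 1.628 m (p = P/D = 0.571228); state ← (V=0, rpm=0)
throttle_to(8530): rpm ← 8530
adjust_throttle(+655): rpm ← 8530 +655 = 9185
throttle_to(9947): rpm ← 9947
set_airspeed(58.55): V ← 58.55 m/s
adjust_throttle(-132): rpm ← 9947 -132 = 9815
set_airspeed(23.36): V ← 23.36 m/s
final state: V = 23.36 m/s, rpm = 9815 → n = rpm/60 = 163.583333 rev/s
J = V / (n·D) = 23.36 / (163.583333 × 2.85) = 0.050106
regime bands: climb J<0.2856 | cruise [0.2856, 0.5712) | windmill J≥0.5712
J = 0.0501 → climb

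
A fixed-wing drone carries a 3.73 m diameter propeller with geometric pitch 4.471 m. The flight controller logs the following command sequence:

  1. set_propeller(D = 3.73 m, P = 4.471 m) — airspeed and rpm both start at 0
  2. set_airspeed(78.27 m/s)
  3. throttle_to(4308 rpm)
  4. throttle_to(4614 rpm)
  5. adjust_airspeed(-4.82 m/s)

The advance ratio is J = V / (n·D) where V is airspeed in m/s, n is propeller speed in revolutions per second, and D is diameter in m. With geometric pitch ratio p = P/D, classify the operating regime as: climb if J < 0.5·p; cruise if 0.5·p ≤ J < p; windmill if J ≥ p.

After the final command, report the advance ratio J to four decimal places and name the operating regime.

J = 0.2561, regime = climb

set_propeller: D = 3.73 m, P = 4.471 m (p = P/D = 1.198660); state ← (V=0, rpm=0)
set_airspeed(78.27): V ← 78.27 m/s
throttle_to(4308): rpm ← 4308
throttle_to(4614): rpm ← 4614
adjust_airspeed(-4.82): V ← 78.27 -4.82 = 73.45 m/s
final state: V = 73.45 m/s, rpm = 4614 → n = rpm/60 = 76.900000 rev/s
J = V / (n·D) = 73.45 / (76.900000 × 3.73) = 0.256069
regime bands: climb J<0.5993 | cruise [0.5993, 1.1987) | windmill J≥1.1987
J = 0.2561 → climb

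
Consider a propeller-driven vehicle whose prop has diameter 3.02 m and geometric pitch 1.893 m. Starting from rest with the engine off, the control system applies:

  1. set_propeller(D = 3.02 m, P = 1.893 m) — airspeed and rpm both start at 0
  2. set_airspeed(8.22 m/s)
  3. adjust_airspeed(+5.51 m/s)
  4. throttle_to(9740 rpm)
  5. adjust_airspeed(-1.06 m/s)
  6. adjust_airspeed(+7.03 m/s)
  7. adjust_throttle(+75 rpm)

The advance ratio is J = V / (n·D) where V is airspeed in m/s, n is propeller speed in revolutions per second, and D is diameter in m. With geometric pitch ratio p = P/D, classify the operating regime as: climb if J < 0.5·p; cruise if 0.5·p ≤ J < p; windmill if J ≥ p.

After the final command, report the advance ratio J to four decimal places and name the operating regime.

J = 0.0399, regime = climb

set_propeller: D = 3.02 m, P = 1.893 m (p = P/D = 0.626821); state ← (V=0, rpm=0)
set_airspeed(8.22): V ← 8.22 m/s
adjust_airspeed(+5.51): V ← 8.22 +5.51 = 13.73 m/s
throttle_to(9740): rpm ← 9740
adjust_airspeed(-1.06): V ← 13.73 -1.06 = 12.67 m/s
adjust_airspeed(+7.03): V ← 12.67 +7.03 = 19.7 m/s
adjust_throttle(+75): rpm ← 9740 +75 = 9815
final state: V = 19.7 m/s, rpm = 9815 → n = rpm/60 = 163.583333 rev/s
J = V / (n·D) = 19.7 / (163.583333 × 3.02) = 0.039877
regime bands: climb J<0.3134 | cruise [0.3134, 0.6268) | windmill J≥0.6268
J = 0.0399 → climb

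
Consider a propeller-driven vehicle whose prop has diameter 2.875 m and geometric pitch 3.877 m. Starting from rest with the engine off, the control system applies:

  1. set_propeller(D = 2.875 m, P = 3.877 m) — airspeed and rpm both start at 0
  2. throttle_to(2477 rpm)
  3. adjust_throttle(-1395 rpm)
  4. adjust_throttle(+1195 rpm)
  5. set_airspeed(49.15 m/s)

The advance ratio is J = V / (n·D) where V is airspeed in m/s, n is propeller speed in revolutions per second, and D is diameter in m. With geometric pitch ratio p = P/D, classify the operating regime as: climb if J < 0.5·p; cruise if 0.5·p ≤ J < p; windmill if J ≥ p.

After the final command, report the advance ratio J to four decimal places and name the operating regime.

set_propeller: D = 2.875 m, P = 3.877 m (p = P/D = 1.348522); state ← (V=0, rpm=0)
throttle_to(2477): rpm ← 2477
adjust_throttle(-1395): rpm ← 2477 -1395 = 1082
adjust_throttle(+1195): rpm ← 1082 +1195 = 2277
set_airspeed(49.15): V ← 49.15 m/s
final state: V = 49.15 m/s, rpm = 2277 → n = rpm/60 = 37.950000 rev/s
J = V / (n·D) = 49.15 / (37.950000 × 2.875) = 0.450478
regime bands: climb J<0.6743 | cruise [0.6743, 1.3485) | windmill J≥1.3485
J = 0.4505 → climb

J = 0.4505, regime = climb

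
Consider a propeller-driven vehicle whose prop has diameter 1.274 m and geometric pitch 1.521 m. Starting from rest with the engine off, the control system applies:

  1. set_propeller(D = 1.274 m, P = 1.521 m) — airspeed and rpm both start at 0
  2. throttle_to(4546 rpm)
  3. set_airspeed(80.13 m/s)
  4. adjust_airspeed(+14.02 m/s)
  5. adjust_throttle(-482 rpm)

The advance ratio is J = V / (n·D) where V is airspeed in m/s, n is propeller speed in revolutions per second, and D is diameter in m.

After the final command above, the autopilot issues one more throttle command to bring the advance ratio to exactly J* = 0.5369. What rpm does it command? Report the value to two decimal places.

rpm = 8258.64

set_propeller: D = 1.274 m, P = 1.521 m (p = P/D = 1.193878); state ← (V=0, rpm=0)
throttle_to(4546): rpm ← 4546
set_airspeed(80.13): V ← 80.13 m/s
adjust_airspeed(+14.02): V ← 80.13 +14.02 = 94.15 m/s
adjust_throttle(-482): rpm ← 4546 -482 = 4064
final state: V = 94.15 m/s, rpm = 4064 → n = rpm/60 = 67.733333 rev/s
target J* = 0.5369; solve J* = V/(n·D) for n: n = V/(J*·D) = 94.15/(0.5369 × 1.274) = 137.644066 rev/s
rpm = 60·n = 8258.643945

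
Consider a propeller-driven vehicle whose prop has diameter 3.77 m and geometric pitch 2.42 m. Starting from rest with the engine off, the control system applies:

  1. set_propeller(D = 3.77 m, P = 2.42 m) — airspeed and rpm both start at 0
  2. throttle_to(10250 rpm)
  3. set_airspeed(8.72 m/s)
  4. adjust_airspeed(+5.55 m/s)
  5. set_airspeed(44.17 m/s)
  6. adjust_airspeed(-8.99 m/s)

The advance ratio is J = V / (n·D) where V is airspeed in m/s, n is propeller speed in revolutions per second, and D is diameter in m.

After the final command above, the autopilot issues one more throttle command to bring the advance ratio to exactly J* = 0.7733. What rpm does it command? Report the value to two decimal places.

set_propeller: D = 3.77 m, P = 2.42 m (p = P/D = 0.641910); state ← (V=0, rpm=0)
throttle_to(10250): rpm ← 10250
set_airspeed(8.72): V ← 8.72 m/s
adjust_airspeed(+5.55): V ← 8.72 +5.55 = 14.27 m/s
set_airspeed(44.17): V ← 44.17 m/s
adjust_airspeed(-8.99): V ← 44.17 -8.99 = 35.18 m/s
final state: V = 35.18 m/s, rpm = 10250 → n = rpm/60 = 170.833333 rev/s
target J* = 0.7733; solve J* = V/(n·D) for n: n = V/(J*·D) = 35.18/(0.7733 × 3.77) = 12.067199 rev/s
rpm = 60·n = 724.031940

rpm = 724.03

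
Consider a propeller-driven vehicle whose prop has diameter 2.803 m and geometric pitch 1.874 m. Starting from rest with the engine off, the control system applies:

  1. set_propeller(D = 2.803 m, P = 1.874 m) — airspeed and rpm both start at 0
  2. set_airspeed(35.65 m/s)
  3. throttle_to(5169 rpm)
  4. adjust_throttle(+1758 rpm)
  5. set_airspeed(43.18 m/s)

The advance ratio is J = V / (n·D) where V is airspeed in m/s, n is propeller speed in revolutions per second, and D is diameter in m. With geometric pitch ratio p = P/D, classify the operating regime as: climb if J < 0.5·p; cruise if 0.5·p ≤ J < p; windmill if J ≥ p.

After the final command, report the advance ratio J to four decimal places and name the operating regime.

J = 0.1334, regime = climb

set_propeller: D = 2.803 m, P = 1.874 m (p = P/D = 0.668569); state ← (V=0, rpm=0)
set_airspeed(35.65): V ← 35.65 m/s
throttle_to(5169): rpm ← 5169
adjust_throttle(+1758): rpm ← 5169 +1758 = 6927
set_airspeed(43.18): V ← 43.18 m/s
final state: V = 43.18 m/s, rpm = 6927 → n = rpm/60 = 115.450000 rev/s
J = V / (n·D) = 43.18 / (115.450000 × 2.803) = 0.133434
regime bands: climb J<0.3343 | cruise [0.3343, 0.6686) | windmill J≥0.6686
J = 0.1334 → climb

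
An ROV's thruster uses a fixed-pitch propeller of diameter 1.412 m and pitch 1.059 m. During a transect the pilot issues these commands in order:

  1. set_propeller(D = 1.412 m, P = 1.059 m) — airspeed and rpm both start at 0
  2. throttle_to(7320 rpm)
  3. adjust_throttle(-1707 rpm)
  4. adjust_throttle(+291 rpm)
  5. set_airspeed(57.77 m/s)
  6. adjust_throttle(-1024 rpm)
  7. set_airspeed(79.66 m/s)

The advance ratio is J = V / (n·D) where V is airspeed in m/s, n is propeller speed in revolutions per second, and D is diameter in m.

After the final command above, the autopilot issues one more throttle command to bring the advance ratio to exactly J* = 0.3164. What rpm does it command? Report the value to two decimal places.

set_propeller: D = 1.412 m, P = 1.059 m (p = P/D = 0.750000); state ← (V=0, rpm=0)
throttle_to(7320): rpm ← 7320
adjust_throttle(-1707): rpm ← 7320 -1707 = 5613
adjust_throttle(+291): rpm ← 5613 +291 = 5904
set_airspeed(57.77): V ← 57.77 m/s
adjust_throttle(-1024): rpm ← 5904 -1024 = 4880
set_airspeed(79.66): V ← 79.66 m/s
final state: V = 79.66 m/s, rpm = 4880 → n = rpm/60 = 81.333333 rev/s
target J* = 0.3164; solve J* = V/(n·D) for n: n = V/(J*·D) = 79.66/(0.3164 × 1.412) = 178.307303 rev/s
rpm = 60·n = 10698.438166

rpm = 10698.44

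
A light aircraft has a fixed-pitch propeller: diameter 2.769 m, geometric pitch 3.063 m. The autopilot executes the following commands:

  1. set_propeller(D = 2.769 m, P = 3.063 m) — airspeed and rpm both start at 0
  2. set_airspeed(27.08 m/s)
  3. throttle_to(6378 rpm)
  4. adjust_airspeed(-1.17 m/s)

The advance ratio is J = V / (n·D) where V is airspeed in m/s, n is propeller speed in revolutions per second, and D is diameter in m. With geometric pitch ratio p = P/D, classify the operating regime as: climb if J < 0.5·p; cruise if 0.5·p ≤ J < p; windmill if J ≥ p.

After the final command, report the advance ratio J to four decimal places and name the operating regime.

J = 0.0880, regime = climb

set_propeller: D = 2.769 m, P = 3.063 m (p = P/D = 1.106176); state ← (V=0, rpm=0)
set_airspeed(27.08): V ← 27.08 m/s
throttle_to(6378): rpm ← 6378
adjust_airspeed(-1.17): V ← 27.08 -1.17 = 25.91 m/s
final state: V = 25.91 m/s, rpm = 6378 → n = rpm/60 = 106.300000 rev/s
J = V / (n·D) = 25.91 / (106.300000 × 2.769) = 0.088026
regime bands: climb J<0.5531 | cruise [0.5531, 1.1062) | windmill J≥1.1062
J = 0.0880 → climb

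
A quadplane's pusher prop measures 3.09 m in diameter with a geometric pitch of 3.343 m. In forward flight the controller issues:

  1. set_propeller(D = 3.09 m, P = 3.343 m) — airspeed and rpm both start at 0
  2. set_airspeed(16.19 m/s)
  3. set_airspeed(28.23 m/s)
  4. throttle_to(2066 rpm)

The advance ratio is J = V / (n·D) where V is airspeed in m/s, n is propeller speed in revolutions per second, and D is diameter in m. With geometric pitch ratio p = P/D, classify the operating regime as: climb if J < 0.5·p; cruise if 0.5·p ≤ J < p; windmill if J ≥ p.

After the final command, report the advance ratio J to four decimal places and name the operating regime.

J = 0.2653, regime = climb

set_propeller: D = 3.09 m, P = 3.343 m (p = P/D = 1.081877); state ← (V=0, rpm=0)
set_airspeed(16.19): V ← 16.19 m/s
set_airspeed(28.23): V ← 28.23 m/s
throttle_to(2066): rpm ← 2066
final state: V = 28.23 m/s, rpm = 2066 → n = rpm/60 = 34.433333 rev/s
J = V / (n·D) = 28.23 / (34.433333 × 3.09) = 0.265322
regime bands: climb J<0.5409 | cruise [0.5409, 1.0819) | windmill J≥1.0819
J = 0.2653 → climb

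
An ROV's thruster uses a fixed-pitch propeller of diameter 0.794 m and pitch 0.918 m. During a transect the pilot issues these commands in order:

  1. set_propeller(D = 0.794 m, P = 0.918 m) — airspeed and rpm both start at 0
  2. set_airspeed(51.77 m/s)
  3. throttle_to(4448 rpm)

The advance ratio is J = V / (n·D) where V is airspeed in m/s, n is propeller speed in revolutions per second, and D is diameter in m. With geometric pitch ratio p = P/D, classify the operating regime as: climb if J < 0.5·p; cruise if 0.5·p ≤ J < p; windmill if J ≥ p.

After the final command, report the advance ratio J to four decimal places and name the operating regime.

set_propeller: D = 0.794 m, P = 0.918 m (p = P/D = 1.156171); state ← (V=0, rpm=0)
set_airspeed(51.77): V ← 51.77 m/s
throttle_to(4448): rpm ← 4448
final state: V = 51.77 m/s, rpm = 4448 → n = rpm/60 = 74.133333 rev/s
J = V / (n·D) = 51.77 / (74.133333 × 0.794) = 0.879517
regime bands: climb J<0.5781 | cruise [0.5781, 1.1562) | windmill J≥1.1562
J = 0.8795 → cruise

J = 0.8795, regime = cruise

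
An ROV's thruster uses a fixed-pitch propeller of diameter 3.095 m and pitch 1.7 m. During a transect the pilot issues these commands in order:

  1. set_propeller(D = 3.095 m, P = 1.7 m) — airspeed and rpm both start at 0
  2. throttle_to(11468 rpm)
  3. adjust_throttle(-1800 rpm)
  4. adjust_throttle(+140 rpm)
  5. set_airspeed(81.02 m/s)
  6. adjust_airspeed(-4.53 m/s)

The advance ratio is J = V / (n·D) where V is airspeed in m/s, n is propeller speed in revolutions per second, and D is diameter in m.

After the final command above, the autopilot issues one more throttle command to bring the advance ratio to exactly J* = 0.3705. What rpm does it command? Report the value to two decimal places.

rpm = 4002.28

set_propeller: D = 3.095 m, P = 1.7 m (p = P/D = 0.549273); state ← (V=0, rpm=0)
throttle_to(11468): rpm ← 11468
adjust_throttle(-1800): rpm ← 11468 -1800 = 9668
adjust_throttle(+140): rpm ← 9668 +140 = 9808
set_airspeed(81.02): V ← 81.02 m/s
adjust_airspeed(-4.53): V ← 81.02 -4.53 = 76.49 m/s
final state: V = 76.49 m/s, rpm = 9808 → n = rpm/60 = 163.466667 rev/s
target J* = 0.3705; solve J* = V/(n·D) for n: n = V/(J*·D) = 76.49/(0.3705 × 3.095) = 66.704602 rev/s
rpm = 60·n = 4002.276102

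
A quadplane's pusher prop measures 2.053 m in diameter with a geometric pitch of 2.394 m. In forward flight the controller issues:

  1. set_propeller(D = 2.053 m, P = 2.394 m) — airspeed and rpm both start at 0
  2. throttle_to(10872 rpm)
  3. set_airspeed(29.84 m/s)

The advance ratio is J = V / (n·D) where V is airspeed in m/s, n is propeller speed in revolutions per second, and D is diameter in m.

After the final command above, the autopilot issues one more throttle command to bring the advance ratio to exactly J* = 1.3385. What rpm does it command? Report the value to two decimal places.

rpm = 651.54

set_propeller: D = 2.053 m, P = 2.394 m (p = P/D = 1.166098); state ← (V=0, rpm=0)
throttle_to(10872): rpm ← 10872
set_airspeed(29.84): V ← 29.84 m/s
final state: V = 29.84 m/s, rpm = 10872 → n = rpm/60 = 181.200000 rev/s
target J* = 1.3385; solve J* = V/(n·D) for n: n = V/(J*·D) = 29.84/(1.3385 × 2.053) = 10.859042 rev/s
rpm = 60·n = 651.542492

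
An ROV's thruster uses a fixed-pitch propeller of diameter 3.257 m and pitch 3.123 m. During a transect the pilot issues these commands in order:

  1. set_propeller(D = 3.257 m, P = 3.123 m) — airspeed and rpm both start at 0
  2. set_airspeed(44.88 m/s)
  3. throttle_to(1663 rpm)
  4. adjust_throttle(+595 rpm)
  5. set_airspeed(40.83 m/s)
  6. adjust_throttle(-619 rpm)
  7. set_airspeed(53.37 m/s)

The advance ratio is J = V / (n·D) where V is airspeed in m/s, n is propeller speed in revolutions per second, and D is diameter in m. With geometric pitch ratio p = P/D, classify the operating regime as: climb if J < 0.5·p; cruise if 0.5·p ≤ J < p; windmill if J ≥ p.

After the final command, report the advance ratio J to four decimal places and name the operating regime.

J = 0.5999, regime = cruise

set_propeller: D = 3.257 m, P = 3.123 m (p = P/D = 0.958858); state ← (V=0, rpm=0)
set_airspeed(44.88): V ← 44.88 m/s
throttle_to(1663): rpm ← 1663
adjust_throttle(+595): rpm ← 1663 +595 = 2258
set_airspeed(40.83): V ← 40.83 m/s
adjust_throttle(-619): rpm ← 2258 -619 = 1639
set_airspeed(53.37): V ← 53.37 m/s
final state: V = 53.37 m/s, rpm = 1639 → n = rpm/60 = 27.316667 rev/s
J = V / (n·D) = 53.37 / (27.316667 × 3.257) = 0.599863
regime bands: climb J<0.4794 | cruise [0.4794, 0.9589) | windmill J≥0.9589
J = 0.5999 → cruise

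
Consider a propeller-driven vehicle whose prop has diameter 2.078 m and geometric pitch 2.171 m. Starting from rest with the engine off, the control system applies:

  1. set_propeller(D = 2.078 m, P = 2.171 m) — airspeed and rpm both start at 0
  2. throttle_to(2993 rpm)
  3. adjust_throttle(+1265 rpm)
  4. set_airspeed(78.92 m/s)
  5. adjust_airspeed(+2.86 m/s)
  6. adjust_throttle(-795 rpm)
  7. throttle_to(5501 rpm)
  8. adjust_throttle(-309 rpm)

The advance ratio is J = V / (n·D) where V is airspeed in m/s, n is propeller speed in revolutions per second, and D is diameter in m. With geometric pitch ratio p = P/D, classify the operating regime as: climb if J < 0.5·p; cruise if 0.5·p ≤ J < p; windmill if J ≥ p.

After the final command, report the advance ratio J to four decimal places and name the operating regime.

J = 0.4548, regime = climb

set_propeller: D = 2.078 m, P = 2.171 m (p = P/D = 1.044755); state ← (V=0, rpm=0)
throttle_to(2993): rpm ← 2993
adjust_throttle(+1265): rpm ← 2993 +1265 = 4258
set_airspeed(78.92): V ← 78.92 m/s
adjust_airspeed(+2.86): V ← 78.92 +2.86 = 81.78 m/s
adjust_throttle(-795): rpm ← 4258 -795 = 3463
throttle_to(5501): rpm ← 5501
adjust_throttle(-309): rpm ← 5501 -309 = 5192
final state: V = 81.78 m/s, rpm = 5192 → n = rpm/60 = 86.533333 rev/s
J = V / (n·D) = 81.78 / (86.533333 × 2.078) = 0.454798
regime bands: climb J<0.5224 | cruise [0.5224, 1.0448) | windmill J≥1.0448
J = 0.4548 → climb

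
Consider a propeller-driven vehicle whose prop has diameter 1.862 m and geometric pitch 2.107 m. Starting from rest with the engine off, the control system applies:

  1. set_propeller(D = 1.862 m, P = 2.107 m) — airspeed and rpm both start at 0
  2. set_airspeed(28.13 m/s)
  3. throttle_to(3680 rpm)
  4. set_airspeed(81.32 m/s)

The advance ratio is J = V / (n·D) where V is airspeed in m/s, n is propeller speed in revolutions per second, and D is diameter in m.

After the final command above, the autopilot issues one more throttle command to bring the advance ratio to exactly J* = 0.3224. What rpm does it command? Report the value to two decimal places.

set_propeller: D = 1.862 m, P = 2.107 m (p = P/D = 1.131579); state ← (V=0, rpm=0)
set_airspeed(28.13): V ← 28.13 m/s
throttle_to(3680): rpm ← 3680
set_airspeed(81.32): V ← 81.32 m/s
final state: V = 81.32 m/s, rpm = 3680 → n = rpm/60 = 61.333333 rev/s
target J* = 0.3224; solve J* = V/(n·D) for n: n = V/(J*·D) = 81.32/(0.3224 × 1.862) = 135.463615 rev/s
rpm = 60·n = 8127.816884

rpm = 8127.82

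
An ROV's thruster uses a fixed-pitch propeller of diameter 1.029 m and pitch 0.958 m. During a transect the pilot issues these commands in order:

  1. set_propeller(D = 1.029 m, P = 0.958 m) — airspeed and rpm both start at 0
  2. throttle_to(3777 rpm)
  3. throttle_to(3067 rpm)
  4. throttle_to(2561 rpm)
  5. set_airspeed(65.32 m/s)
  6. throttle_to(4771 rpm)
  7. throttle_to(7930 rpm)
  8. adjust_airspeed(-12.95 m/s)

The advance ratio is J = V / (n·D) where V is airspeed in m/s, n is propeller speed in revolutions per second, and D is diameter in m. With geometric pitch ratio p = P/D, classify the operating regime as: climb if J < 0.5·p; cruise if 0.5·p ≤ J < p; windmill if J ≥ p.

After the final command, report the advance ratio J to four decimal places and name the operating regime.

J = 0.3851, regime = climb

set_propeller: D = 1.029 m, P = 0.958 m (p = P/D = 0.931001); state ← (V=0, rpm=0)
throttle_to(3777): rpm ← 3777
throttle_to(3067): rpm ← 3067
throttle_to(2561): rpm ← 2561
set_airspeed(65.32): V ← 65.32 m/s
throttle_to(4771): rpm ← 4771
throttle_to(7930): rpm ← 7930
adjust_airspeed(-12.95): V ← 65.32 -12.95 = 52.37 m/s
final state: V = 52.37 m/s, rpm = 7930 → n = rpm/60 = 132.166667 rev/s
J = V / (n·D) = 52.37 / (132.166667 × 1.029) = 0.385075
regime bands: climb J<0.4655 | cruise [0.4655, 0.9310) | windmill J≥0.9310
J = 0.3851 → climb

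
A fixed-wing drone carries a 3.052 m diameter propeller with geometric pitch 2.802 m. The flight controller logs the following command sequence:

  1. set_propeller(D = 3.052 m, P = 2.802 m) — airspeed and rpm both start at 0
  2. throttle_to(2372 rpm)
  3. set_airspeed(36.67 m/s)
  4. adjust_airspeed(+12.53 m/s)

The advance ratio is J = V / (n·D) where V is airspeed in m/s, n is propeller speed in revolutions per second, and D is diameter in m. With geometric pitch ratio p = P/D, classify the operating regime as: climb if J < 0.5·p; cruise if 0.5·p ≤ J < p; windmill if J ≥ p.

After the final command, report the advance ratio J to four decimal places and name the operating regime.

J = 0.4078, regime = climb

set_propeller: D = 3.052 m, P = 2.802 m (p = P/D = 0.918087); state ← (V=0, rpm=0)
throttle_to(2372): rpm ← 2372
set_airspeed(36.67): V ← 36.67 m/s
adjust_airspeed(+12.53): V ← 36.67 +12.53 = 49.2 m/s
final state: V = 49.2 m/s, rpm = 2372 → n = rpm/60 = 39.533333 rev/s
J = V / (n·D) = 49.2 / (39.533333 × 3.052) = 0.407772
regime bands: climb J<0.4590 | cruise [0.4590, 0.9181) | windmill J≥0.9181
J = 0.4078 → climb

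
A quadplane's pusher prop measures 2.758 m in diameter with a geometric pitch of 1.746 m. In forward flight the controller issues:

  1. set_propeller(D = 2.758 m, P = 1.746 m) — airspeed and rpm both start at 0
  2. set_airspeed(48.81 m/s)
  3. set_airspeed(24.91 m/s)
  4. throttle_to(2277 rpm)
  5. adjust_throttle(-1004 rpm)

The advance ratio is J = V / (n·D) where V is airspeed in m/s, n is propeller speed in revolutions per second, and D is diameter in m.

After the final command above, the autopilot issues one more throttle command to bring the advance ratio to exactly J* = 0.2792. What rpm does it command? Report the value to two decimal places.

rpm = 1940.95

set_propeller: D = 2.758 m, P = 1.746 m (p = P/D = 0.633067); state ← (V=0, rpm=0)
set_airspeed(48.81): V ← 48.81 m/s
set_airspeed(24.91): V ← 24.91 m/s
throttle_to(2277): rpm ← 2277
adjust_throttle(-1004): rpm ← 2277 -1004 = 1273
final state: V = 24.91 m/s, rpm = 1273 → n = rpm/60 = 21.216667 rev/s
target J* = 0.2792; solve J* = V/(n·D) for n: n = V/(J*·D) = 24.91/(0.2792 × 2.758) = 32.349238 rev/s
rpm = 60·n = 1940.954265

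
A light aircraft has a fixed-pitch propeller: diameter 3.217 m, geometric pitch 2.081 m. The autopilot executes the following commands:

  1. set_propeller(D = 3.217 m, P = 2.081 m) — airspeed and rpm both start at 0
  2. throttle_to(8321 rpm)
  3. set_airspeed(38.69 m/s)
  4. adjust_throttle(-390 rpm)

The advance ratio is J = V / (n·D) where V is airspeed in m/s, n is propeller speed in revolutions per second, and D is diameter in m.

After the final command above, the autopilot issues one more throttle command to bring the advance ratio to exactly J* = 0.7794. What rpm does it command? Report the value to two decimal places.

set_propeller: D = 3.217 m, P = 2.081 m (p = P/D = 0.646876); state ← (V=0, rpm=0)
throttle_to(8321): rpm ← 8321
set_airspeed(38.69): V ← 38.69 m/s
adjust_throttle(-390): rpm ← 8321 -390 = 7931
final state: V = 38.69 m/s, rpm = 7931 → n = rpm/60 = 132.183333 rev/s
target J* = 0.7794; solve J* = V/(n·D) for n: n = V/(J*·D) = 38.69/(0.7794 × 3.217) = 15.430758 rev/s
rpm = 60·n = 925.845495

rpm = 925.85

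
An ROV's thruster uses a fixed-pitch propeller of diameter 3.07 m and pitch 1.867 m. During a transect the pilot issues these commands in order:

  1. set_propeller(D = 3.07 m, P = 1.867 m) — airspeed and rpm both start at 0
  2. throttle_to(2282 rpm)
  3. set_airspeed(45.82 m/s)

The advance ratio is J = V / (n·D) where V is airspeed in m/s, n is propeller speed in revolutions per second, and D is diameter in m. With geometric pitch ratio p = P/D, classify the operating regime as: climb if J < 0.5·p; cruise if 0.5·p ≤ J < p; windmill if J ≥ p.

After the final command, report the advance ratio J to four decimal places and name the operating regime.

set_propeller: D = 3.07 m, P = 1.867 m (p = P/D = 0.608143); state ← (V=0, rpm=0)
throttle_to(2282): rpm ← 2282
set_airspeed(45.82): V ← 45.82 m/s
final state: V = 45.82 m/s, rpm = 2282 → n = rpm/60 = 38.033333 rev/s
J = V / (n·D) = 45.82 / (38.033333 × 3.07) = 0.392421
regime bands: climb J<0.3041 | cruise [0.3041, 0.6081) | windmill J≥0.6081
J = 0.3924 → cruise

J = 0.3924, regime = cruise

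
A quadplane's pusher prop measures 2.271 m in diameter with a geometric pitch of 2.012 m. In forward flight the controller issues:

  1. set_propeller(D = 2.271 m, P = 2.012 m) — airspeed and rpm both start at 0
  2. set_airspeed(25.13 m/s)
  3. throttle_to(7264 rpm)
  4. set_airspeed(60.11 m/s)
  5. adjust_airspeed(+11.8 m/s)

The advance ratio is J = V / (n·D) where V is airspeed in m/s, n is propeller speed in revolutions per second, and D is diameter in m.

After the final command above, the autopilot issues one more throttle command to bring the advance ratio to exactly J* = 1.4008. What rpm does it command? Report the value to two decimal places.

rpm = 1356.27

set_propeller: D = 2.271 m, P = 2.012 m (p = P/D = 0.885953); state ← (V=0, rpm=0)
set_airspeed(25.13): V ← 25.13 m/s
throttle_to(7264): rpm ← 7264
set_airspeed(60.11): V ← 60.11 m/s
adjust_airspeed(+11.8): V ← 60.11 +11.8 = 71.91 m/s
final state: V = 71.91 m/s, rpm = 7264 → n = rpm/60 = 121.066667 rev/s
target J* = 1.4008; solve J* = V/(n·D) for n: n = V/(J*·D) = 71.91/(1.4008 × 2.271) = 22.604558 rev/s
rpm = 60·n = 1356.273486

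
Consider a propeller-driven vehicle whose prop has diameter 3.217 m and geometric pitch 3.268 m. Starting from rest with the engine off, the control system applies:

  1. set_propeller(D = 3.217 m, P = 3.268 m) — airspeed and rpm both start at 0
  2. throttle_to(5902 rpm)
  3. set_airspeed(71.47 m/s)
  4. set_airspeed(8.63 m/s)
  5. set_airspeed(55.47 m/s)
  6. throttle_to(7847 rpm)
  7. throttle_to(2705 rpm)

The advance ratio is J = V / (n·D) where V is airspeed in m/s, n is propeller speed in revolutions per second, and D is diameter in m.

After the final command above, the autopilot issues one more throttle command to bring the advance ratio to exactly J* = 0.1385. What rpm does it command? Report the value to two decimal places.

set_propeller: D = 3.217 m, P = 3.268 m (p = P/D = 1.015853); state ← (V=0, rpm=0)
throttle_to(5902): rpm ← 5902
set_airspeed(71.47): V ← 71.47 m/s
set_airspeed(8.63): V ← 8.63 m/s
set_airspeed(55.47): V ← 55.47 m/s
throttle_to(7847): rpm ← 7847
throttle_to(2705): rpm ← 2705
final state: V = 55.47 m/s, rpm = 2705 → n = rpm/60 = 45.083333 rev/s
target J* = 0.1385; solve J* = V/(n·D) for n: n = V/(J*·D) = 55.47/(0.1385 × 3.217) = 124.496554 rev/s
rpm = 60·n = 7469.793258

rpm = 7469.79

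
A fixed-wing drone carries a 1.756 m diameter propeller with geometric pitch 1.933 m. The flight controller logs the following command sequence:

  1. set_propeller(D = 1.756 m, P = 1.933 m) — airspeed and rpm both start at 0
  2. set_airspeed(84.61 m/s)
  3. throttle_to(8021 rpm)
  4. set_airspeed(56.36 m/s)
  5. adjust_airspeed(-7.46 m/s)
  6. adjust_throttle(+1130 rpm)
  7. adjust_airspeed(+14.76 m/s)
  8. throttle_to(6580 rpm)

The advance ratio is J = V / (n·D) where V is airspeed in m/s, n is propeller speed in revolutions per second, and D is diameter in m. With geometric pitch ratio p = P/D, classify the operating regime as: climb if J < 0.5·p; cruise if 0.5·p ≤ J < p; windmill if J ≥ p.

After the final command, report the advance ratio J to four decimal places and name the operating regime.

J = 0.3306, regime = climb

set_propeller: D = 1.756 m, P = 1.933 m (p = P/D = 1.100797); state ← (V=0, rpm=0)
set_airspeed(84.61): V ← 84.61 m/s
throttle_to(8021): rpm ← 8021
set_airspeed(56.36): V ← 56.36 m/s
adjust_airspeed(-7.46): V ← 56.36 -7.46 = 48.9 m/s
adjust_throttle(+1130): rpm ← 8021 +1130 = 9151
adjust_airspeed(+14.76): V ← 48.9 +14.76 = 63.66 m/s
throttle_to(6580): rpm ← 6580
final state: V = 63.66 m/s, rpm = 6580 → n = rpm/60 = 109.666667 rev/s
J = V / (n·D) = 63.66 / (109.666667 × 1.756) = 0.330573
regime bands: climb J<0.5504 | cruise [0.5504, 1.1008) | windmill J≥1.1008
J = 0.3306 → climb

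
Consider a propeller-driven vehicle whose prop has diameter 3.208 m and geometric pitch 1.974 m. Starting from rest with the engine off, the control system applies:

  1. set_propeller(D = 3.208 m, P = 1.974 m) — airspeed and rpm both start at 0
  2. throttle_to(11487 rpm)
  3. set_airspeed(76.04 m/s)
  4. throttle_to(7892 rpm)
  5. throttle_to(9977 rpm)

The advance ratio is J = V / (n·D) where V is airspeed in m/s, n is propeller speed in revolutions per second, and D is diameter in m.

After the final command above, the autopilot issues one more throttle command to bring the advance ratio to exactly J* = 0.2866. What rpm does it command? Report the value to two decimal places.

set_propeller: D = 3.208 m, P = 1.974 m (p = P/D = 0.615337); state ← (V=0, rpm=0)
throttle_to(11487): rpm ← 11487
set_airspeed(76.04): V ← 76.04 m/s
throttle_to(7892): rpm ← 7892
throttle_to(9977): rpm ← 9977
final state: V = 76.04 m/s, rpm = 9977 → n = rpm/60 = 166.283333 rev/s
target J* = 0.2866; solve J* = V/(n·D) for n: n = V/(J*·D) = 76.04/(0.2866 × 3.208) = 82.704961 rev/s
rpm = 60·n = 4962.297675

rpm = 4962.30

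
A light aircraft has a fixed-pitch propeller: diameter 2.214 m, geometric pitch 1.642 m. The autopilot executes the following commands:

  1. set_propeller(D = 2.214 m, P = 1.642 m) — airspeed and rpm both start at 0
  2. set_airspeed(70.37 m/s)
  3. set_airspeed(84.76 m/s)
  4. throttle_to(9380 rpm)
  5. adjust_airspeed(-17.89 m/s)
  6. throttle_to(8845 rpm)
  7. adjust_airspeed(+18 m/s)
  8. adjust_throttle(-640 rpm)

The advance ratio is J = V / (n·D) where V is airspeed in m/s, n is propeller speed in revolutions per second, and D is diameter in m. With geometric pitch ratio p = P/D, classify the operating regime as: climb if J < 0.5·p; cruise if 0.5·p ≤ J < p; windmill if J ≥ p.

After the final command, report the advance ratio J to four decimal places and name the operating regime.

J = 0.2803, regime = climb

set_propeller: D = 2.214 m, P = 1.642 m (p = P/D = 0.741644); state ← (V=0, rpm=0)
set_airspeed(70.37): V ← 70.37 m/s
set_airspeed(84.76): V ← 84.76 m/s
throttle_to(9380): rpm ← 9380
adjust_airspeed(-17.89): V ← 84.76 -17.89 = 66.87 m/s
throttle_to(8845): rpm ← 8845
adjust_airspeed(+18): V ← 66.87 +18 = 84.87 m/s
adjust_throttle(-640): rpm ← 8845 -640 = 8205
final state: V = 84.87 m/s, rpm = 8205 → n = rpm/60 = 136.750000 rev/s
J = V / (n·D) = 84.87 / (136.750000 × 2.214) = 0.280317
regime bands: climb J<0.3708 | cruise [0.3708, 0.7416) | windmill J≥0.7416
J = 0.2803 → climb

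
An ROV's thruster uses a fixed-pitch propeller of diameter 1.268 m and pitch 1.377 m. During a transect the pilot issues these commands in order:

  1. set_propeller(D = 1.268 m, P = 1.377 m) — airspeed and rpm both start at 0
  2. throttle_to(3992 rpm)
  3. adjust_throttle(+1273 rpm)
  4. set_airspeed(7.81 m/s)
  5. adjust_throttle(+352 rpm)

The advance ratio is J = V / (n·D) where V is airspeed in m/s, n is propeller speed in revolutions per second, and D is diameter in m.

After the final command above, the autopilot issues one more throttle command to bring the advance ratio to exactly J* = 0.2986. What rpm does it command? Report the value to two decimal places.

rpm = 1237.64

set_propeller: D = 1.268 m, P = 1.377 m (p = P/D = 1.085962); state ← (V=0, rpm=0)
throttle_to(3992): rpm ← 3992
adjust_throttle(+1273): rpm ← 3992 +1273 = 5265
set_airspeed(7.81): V ← 7.81 m/s
adjust_throttle(+352): rpm ← 5265 +352 = 5617
final state: V = 7.81 m/s, rpm = 5617 → n = rpm/60 = 93.616667 rev/s
target J* = 0.2986; solve J* = V/(n·D) for n: n = V/(J*·D) = 7.81/(0.2986 × 1.268) = 20.627281 rev/s
rpm = 60·n = 1237.636837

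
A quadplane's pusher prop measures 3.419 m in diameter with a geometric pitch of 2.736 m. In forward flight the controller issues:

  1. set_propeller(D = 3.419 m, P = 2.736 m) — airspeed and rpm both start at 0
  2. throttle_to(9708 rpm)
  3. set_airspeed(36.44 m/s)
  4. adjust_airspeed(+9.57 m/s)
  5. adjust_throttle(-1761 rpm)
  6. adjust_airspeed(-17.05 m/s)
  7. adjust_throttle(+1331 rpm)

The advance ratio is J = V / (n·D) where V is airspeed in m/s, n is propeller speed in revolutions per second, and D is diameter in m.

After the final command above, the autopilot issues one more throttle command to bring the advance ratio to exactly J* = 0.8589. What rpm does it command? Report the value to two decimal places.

rpm = 591.71

set_propeller: D = 3.419 m, P = 2.736 m (p = P/D = 0.800234); state ← (V=0, rpm=0)
throttle_to(9708): rpm ← 9708
set_airspeed(36.44): V ← 36.44 m/s
adjust_airspeed(+9.57): V ← 36.44 +9.57 = 46.01 m/s
adjust_throttle(-1761): rpm ← 9708 -1761 = 7947
adjust_airspeed(-17.05): V ← 46.01 -17.05 = 28.96 m/s
adjust_throttle(+1331): rpm ← 7947 +1331 = 9278
final state: V = 28.96 m/s, rpm = 9278 → n = rpm/60 = 154.633333 rev/s
target J* = 0.8589; solve J* = V/(n·D) for n: n = V/(J*·D) = 28.96/(0.8589 × 3.419) = 9.861815 rev/s
rpm = 60·n = 591.708904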